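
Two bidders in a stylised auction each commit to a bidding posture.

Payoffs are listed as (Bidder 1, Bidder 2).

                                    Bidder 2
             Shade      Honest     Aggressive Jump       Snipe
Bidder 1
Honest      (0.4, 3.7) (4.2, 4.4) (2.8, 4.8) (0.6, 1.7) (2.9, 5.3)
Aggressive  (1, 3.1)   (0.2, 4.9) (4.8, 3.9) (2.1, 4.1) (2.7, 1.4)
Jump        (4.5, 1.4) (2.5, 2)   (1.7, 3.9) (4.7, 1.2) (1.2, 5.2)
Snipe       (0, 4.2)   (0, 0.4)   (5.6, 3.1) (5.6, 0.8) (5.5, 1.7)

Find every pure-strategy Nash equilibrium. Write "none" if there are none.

(Honest, Shade): Bidder 1 can switch to Aggressive (0.4 → 1). Not NE.
(Honest, Honest): Bidder 2 can switch to Aggressive (4.4 → 4.8). Not NE.
(Honest, Aggressive): Bidder 1 can switch to Aggressive (2.8 → 4.8). Not NE.
(Honest, Jump): Bidder 1 can switch to Aggressive (0.6 → 2.1). Not NE.
(Honest, Snipe): Bidder 1 can switch to Snipe (2.9 → 5.5). Not NE.
(Aggressive, Shade): Bidder 1 can switch to Jump (1 → 4.5). Not NE.
(Aggressive, Honest): Bidder 1 can switch to Honest (0.2 → 4.2). Not NE.
(Aggressive, Aggressive): Bidder 1 can switch to Snipe (4.8 → 5.6). Not NE.
(Aggressive, Jump): Bidder 1 can switch to Jump (2.1 → 4.7). Not NE.
(Aggressive, Snipe): Bidder 1 can switch to Honest (2.7 → 2.9). Not NE.
(Jump, Shade): Bidder 2 can switch to Honest (1.4 → 2). Not NE.
(Jump, Honest): Bidder 1 can switch to Honest (2.5 → 4.2). Not NE.
(The remaining 8 profiles each have a profitable deviation by the same check.)

No pure-strategy Nash equilibrium.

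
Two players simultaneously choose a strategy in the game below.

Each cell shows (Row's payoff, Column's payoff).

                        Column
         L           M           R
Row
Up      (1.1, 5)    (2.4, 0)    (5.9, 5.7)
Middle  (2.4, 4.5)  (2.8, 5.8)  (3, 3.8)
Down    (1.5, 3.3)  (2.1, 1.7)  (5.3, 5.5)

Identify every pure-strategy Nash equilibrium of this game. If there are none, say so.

(Up, R), (Middle, M)

Check each profile: it is a Nash equilibrium iff no player can strictly gain by switching unilaterally.
(Up, L): Row can switch to Middle (1.1 → 2.4). Not NE.
(Up, M): Row can switch to Middle (2.4 → 2.8). Not NE.
(Up, R): Row gets 5.9, best alternative 5.3; Column gets 5.7, best alternative 5. No profitable deviation — NE.
(Middle, L): Column can switch to M (4.5 → 5.8). Not NE.
(Middle, M): Row gets 2.8, best alternative 2.4; Column gets 5.8, best alternative 4.5. No profitable deviation — NE.
(Middle, R): Row can switch to Up (3 → 5.9). Not NE.
(Down, L): Row can switch to Middle (1.5 → 2.4). Not NE.
(Down, M): Row can switch to Up (2.1 → 2.4). Not NE.
(The remaining 1 profile has a profitable deviation by the same check.)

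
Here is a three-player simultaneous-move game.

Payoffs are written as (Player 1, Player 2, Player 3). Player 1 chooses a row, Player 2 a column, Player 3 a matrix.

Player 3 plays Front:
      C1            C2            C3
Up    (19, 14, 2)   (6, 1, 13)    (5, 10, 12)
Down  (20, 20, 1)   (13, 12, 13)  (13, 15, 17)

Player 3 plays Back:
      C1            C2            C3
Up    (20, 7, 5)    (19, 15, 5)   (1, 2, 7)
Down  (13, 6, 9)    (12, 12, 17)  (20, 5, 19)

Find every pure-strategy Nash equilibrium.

none

Player 1 against (C1, Front): payoffs 19, 20 → best response Down.
Player 1 against (C1, Back): payoffs 20, 13 → best response Up.
Player 1 against (C2, Front): payoffs 6, 13 → best response Down.
Player 1 against (C2, Back): payoffs 19, 12 → best response Up.
Player 1 against (C3, Front): payoffs 5, 13 → best response Down.
Player 1 against (C3, Back): payoffs 1, 20 → best response Down.
Player 2 against (Up, Front): payoffs 14, 1, 10 → best response C1.
Player 2 against (Up, Back): payoffs 7, 15, 2 → best response C2.
Player 2 against (Down, Front): payoffs 20, 12, 15 → best response C1.
Player 2 against (Down, Back): payoffs 6, 12, 5 → best response C2.
Player 3 against (Up, C1): payoffs 2, 5 → best response Back.
Player 3 against (Up, C2): payoffs 13, 5 → best response Front.
Player 3 against (Up, C3): payoffs 12, 7 → best response Front.
Player 3 against (Down, C1): payoffs 1, 9 → best response Back.
Player 3 against (Down, C2): payoffs 13, 17 → best response Back.
Player 3 against (Down, C3): payoffs 17, 19 → best response Back.
No profile is a mutual best response for all players.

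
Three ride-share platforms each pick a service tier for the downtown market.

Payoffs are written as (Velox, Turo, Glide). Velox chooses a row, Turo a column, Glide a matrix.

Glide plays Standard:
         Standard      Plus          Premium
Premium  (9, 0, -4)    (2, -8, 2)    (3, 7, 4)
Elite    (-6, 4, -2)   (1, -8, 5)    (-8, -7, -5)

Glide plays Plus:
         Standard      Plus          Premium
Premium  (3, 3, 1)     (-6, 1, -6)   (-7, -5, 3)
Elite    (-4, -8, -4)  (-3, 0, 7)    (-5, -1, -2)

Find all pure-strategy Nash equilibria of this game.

Velox against (Standard, Standard): payoffs 9, -6 → best response Premium.
Velox against (Standard, Plus): payoffs 3, -4 → best response Premium.
Velox against (Plus, Standard): payoffs 2, 1 → best response Premium.
Velox against (Plus, Plus): payoffs -6, -3 → best response Elite.
Velox against (Premium, Standard): payoffs 3, -8 → best response Premium.
Velox against (Premium, Plus): payoffs -7, -5 → best response Elite.
Turo against (Premium, Standard): payoffs 0, -8, 7 → best response Premium.
Turo against (Premium, Plus): payoffs 3, 1, -5 → best response Standard.
Turo against (Elite, Standard): payoffs 4, -8, -7 → best response Standard.
Turo against (Elite, Plus): payoffs -8, 0, -1 → best response Plus.
Glide against (Premium, Standard): payoffs -4, 1 → best response Plus.
Glide against (Premium, Plus): payoffs 2, -6 → best response Standard.
Glide against (Premium, Premium): payoffs 4, 3 → best response Standard.
Glide against (Elite, Standard): payoffs -2, -4 → best response Standard.
Glide against (Elite, Plus): payoffs 5, 7 → best response Plus.
Glide against (Elite, Premium): payoffs -5, -2 → best response Plus.
Mutual best responses: (Premium, Standard, Plus); (Premium, Premium, Standard); (Elite, Plus, Plus).

Pure-strategy Nash equilibria: (Premium, Standard, Plus) and (Premium, Premium, Standard) and (Elite, Plus, Plus)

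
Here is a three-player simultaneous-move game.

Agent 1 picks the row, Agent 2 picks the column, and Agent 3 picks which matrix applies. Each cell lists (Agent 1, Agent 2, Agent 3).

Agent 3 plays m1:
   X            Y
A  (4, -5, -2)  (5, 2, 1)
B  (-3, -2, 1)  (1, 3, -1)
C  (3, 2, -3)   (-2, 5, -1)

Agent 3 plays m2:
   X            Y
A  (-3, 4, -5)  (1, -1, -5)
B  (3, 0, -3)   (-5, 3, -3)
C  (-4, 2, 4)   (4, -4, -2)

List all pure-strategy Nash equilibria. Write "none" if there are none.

Pure NE: (A, Y, m1)

Agent 1 against (X, m1): payoffs 4, -3, 3 → best response A.
Agent 1 against (X, m2): payoffs -3, 3, -4 → best response B.
Agent 1 against (Y, m1): payoffs 5, 1, -2 → best response A.
Agent 1 against (Y, m2): payoffs 1, -5, 4 → best response C.
Agent 2 against (A, m1): payoffs -5, 2 → best response Y.
Agent 2 against (A, m2): payoffs 4, -1 → best response X.
Agent 2 against (B, m1): payoffs -2, 3 → best response Y.
Agent 2 against (B, m2): payoffs 0, 3 → best response Y.
Agent 2 against (C, m1): payoffs 2, 5 → best response Y.
Agent 2 against (C, m2): payoffs 2, -4 → best response X.
Agent 3 against (A, X): payoffs -2, -5 → best response m1.
Agent 3 against (A, Y): payoffs 1, -5 → best response m1.
Agent 3 against (B, X): payoffs 1, -3 → best response m1.
Agent 3 against (B, Y): payoffs -1, -3 → best response m1.
Agent 3 against (C, X): payoffs -3, 4 → best response m2.
Agent 3 against (C, Y): payoffs -1, -2 → best response m1.
Mutual best responses: (A, Y, m1).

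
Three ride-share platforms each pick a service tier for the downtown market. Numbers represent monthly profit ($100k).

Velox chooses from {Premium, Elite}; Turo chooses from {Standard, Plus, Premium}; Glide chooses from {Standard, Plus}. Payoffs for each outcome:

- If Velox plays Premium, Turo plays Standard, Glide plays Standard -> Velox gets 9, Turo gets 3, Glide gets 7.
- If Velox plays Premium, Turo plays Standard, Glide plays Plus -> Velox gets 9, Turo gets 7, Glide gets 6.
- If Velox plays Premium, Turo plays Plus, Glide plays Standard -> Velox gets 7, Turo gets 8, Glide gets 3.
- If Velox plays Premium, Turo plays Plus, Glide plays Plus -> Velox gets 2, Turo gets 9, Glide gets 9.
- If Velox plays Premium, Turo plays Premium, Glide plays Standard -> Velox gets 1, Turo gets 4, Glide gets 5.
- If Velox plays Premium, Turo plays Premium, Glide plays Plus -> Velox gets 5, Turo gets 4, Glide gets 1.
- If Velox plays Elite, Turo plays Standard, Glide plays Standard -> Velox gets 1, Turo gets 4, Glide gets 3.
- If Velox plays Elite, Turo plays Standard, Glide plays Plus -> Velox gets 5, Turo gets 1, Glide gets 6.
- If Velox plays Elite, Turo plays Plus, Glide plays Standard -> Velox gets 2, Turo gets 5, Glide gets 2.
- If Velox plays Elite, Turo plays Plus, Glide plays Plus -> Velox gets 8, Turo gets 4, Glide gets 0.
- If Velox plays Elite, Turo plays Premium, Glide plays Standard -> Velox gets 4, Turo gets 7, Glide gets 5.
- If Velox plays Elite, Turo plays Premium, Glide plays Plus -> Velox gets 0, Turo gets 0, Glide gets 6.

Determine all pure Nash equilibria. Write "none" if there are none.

No pure-strategy Nash equilibrium.

Velox against (Standard, Standard): payoffs 9, 1 → best response Premium.
Velox against (Standard, Plus): payoffs 9, 5 → best response Premium.
Velox against (Plus, Standard): payoffs 7, 2 → best response Premium.
Velox against (Plus, Plus): payoffs 2, 8 → best response Elite.
Velox against (Premium, Standard): payoffs 1, 4 → best response Elite.
Velox against (Premium, Plus): payoffs 5, 0 → best response Premium.
Turo against (Premium, Standard): payoffs 3, 8, 4 → best response Plus.
Turo against (Premium, Plus): payoffs 7, 9, 4 → best response Plus.
Turo against (Elite, Standard): payoffs 4, 5, 7 → best response Premium.
Turo against (Elite, Plus): payoffs 1, 4, 0 → best response Plus.
Glide against (Premium, Standard): payoffs 7, 6 → best response Standard.
Glide against (Premium, Plus): payoffs 3, 9 → best response Plus.
Glide against (Premium, Premium): payoffs 5, 1 → best response Standard.
Glide against (Elite, Standard): payoffs 3, 6 → best response Plus.
Glide against (Elite, Plus): payoffs 2, 0 → best response Standard.
Glide against (Elite, Premium): payoffs 5, 6 → best response Plus.
No profile is a mutual best response for all players.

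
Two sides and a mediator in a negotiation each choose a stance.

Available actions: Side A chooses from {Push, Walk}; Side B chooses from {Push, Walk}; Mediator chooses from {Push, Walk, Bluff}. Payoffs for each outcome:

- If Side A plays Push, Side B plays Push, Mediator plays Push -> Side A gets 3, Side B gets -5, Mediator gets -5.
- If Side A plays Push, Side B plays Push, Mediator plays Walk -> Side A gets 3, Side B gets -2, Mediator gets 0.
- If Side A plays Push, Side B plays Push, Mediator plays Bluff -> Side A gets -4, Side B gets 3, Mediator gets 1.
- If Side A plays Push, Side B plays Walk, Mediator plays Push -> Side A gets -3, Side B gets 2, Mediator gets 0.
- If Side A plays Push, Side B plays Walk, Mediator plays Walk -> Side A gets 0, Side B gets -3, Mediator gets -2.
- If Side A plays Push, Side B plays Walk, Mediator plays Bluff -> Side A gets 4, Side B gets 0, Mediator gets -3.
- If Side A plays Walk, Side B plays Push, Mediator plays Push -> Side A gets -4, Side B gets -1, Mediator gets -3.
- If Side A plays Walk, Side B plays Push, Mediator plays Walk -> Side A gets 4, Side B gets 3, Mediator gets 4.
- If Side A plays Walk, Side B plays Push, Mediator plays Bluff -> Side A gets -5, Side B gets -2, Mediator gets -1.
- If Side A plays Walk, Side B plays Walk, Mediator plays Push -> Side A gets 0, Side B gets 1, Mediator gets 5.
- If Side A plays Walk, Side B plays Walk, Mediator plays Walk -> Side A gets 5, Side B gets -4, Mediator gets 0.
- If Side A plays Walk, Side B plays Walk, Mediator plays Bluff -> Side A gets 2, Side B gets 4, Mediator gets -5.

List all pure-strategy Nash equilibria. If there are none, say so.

Pure-strategy Nash equilibria: (Push, Push, Bluff) and (Walk, Push, Walk) and (Walk, Walk, Push)

(Push, Push, Push): Side B can switch to Walk (-5 → 2). Not NE.
(Push, Push, Walk): Side A can switch to Walk (3 → 4). Not NE.
(Push, Push, Bluff): Side A gets -4, best alternative -5; Side B gets 3, best alternative 0; Mediator gets 1, best alternative 0. No profitable deviation — NE.
(Push, Walk, Push): Side A can switch to Walk (-3 → 0). Not NE.
(Push, Walk, Walk): Side A can switch to Walk (0 → 5). Not NE.
(Push, Walk, Bluff): Side B can switch to Push (0 → 3). Not NE.
(Walk, Push, Push): Side A can switch to Push (-4 → 3). Not NE.
(Walk, Push, Walk): Side A gets 4, best alternative 3; Side B gets 3, best alternative -4; Mediator gets 4, best alternative -1. No profitable deviation — NE.
(Walk, Walk, Push): Side A gets 0, best alternative -3; Side B gets 1, best alternative -1; Mediator gets 5, best alternative 0. No profitable deviation — NE.
(The remaining 3 profiles each have a profitable deviation by the same check.)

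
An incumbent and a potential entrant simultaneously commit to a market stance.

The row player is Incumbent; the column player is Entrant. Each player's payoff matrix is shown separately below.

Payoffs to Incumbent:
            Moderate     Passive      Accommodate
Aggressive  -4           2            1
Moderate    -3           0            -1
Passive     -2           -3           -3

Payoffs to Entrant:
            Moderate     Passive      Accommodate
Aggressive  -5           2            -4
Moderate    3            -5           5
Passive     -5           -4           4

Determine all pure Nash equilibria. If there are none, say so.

Incumbent against Moderate: payoffs -4, -3, -2 → best response Passive.
Incumbent against Passive: payoffs 2, 0, -3 → best response Aggressive.
Incumbent against Accommodate: payoffs 1, -1, -3 → best response Aggressive.
Entrant against Aggressive: payoffs -5, 2, -4 → best response Passive.
Entrant against Moderate: payoffs 3, -5, 5 → best response Accommodate.
Entrant against Passive: payoffs -5, -4, 4 → best response Accommodate.
Mutual best responses: (Aggressive, Passive).

Pure NE: (Aggressive, Passive)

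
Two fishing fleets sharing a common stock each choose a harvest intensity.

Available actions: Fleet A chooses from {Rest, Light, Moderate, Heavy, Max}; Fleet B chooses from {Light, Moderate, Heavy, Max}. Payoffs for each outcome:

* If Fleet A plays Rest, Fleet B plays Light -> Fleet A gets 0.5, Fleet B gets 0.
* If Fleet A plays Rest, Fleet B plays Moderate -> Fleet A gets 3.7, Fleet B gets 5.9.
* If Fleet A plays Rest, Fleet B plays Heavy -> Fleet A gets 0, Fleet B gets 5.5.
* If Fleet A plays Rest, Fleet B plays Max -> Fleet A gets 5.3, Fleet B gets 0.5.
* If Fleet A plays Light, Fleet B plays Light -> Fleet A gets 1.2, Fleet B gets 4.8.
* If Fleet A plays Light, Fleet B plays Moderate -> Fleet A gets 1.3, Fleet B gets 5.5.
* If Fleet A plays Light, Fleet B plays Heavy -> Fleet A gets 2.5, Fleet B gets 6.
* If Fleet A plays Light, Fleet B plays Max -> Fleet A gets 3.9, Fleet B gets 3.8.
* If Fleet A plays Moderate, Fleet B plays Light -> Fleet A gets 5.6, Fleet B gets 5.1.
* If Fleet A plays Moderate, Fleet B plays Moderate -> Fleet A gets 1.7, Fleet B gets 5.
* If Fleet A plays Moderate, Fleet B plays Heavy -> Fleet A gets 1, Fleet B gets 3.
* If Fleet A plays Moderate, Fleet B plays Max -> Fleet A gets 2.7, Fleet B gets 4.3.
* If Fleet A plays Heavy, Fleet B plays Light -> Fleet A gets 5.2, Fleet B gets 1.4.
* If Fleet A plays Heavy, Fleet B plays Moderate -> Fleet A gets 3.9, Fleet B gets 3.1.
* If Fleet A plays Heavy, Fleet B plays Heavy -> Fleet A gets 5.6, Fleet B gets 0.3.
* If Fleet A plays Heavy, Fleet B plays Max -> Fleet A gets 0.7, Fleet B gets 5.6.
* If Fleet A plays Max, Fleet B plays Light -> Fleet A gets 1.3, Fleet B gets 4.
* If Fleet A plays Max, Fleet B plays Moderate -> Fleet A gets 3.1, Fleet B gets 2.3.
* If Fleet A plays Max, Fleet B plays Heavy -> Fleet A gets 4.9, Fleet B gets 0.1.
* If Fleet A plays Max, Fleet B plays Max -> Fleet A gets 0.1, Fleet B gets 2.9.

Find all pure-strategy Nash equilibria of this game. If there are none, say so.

Fleet A against Light: payoffs 0.5, 1.2, 5.6, 5.2, 1.3 → best response Moderate.
Fleet A against Moderate: payoffs 3.7, 1.3, 1.7, 3.9, 3.1 → best response Heavy.
Fleet A against Heavy: payoffs 0, 2.5, 1, 5.6, 4.9 → best response Heavy.
Fleet A against Max: payoffs 5.3, 3.9, 2.7, 0.7, 0.1 → best response Rest.
Fleet B against Rest: payoffs 0, 5.9, 5.5, 0.5 → best response Moderate.
Fleet B against Light: payoffs 4.8, 5.5, 6, 3.8 → best response Heavy.
Fleet B against Moderate: payoffs 5.1, 5, 3, 4.3 → best response Light.
Fleet B against Heavy: payoffs 1.4, 3.1, 0.3, 5.6 → best response Max.
Fleet B against Max: payoffs 4, 2.3, 0.1, 2.9 → best response Light.
Mutual best responses: (Moderate, Light).

(Moderate, Light)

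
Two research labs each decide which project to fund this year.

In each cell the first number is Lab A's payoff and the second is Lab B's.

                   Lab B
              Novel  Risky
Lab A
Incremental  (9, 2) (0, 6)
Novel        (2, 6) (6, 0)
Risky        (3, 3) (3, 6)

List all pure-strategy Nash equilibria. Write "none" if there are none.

Check each profile: it is a Nash equilibrium iff no player can strictly gain by switching unilaterally.
(Incremental, Novel): Lab B can switch to Risky (2 → 6). Not NE.
(Incremental, Risky): Lab A can switch to Novel (0 → 6). Not NE.
(Novel, Novel): Lab A can switch to Incremental (2 → 9). Not NE.
(Novel, Risky): Lab B can switch to Novel (0 → 6). Not NE.
(Risky, Novel): Lab A can switch to Incremental (3 → 9). Not NE.
(Risky, Risky): Lab A can switch to Novel (3 → 6). Not NE.

No pure-strategy Nash equilibrium.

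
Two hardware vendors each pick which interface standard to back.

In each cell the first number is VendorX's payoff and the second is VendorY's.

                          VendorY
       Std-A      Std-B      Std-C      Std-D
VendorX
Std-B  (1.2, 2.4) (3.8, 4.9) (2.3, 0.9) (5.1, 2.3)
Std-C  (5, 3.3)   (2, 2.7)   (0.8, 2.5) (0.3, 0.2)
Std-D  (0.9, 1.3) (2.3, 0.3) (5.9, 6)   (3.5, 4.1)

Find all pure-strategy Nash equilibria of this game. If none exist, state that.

Pure-strategy Nash equilibria: (Std-B, Std-B), (Std-C, Std-A), (Std-D, Std-C)

(Std-B, Std-A): VendorX can switch to Std-C (1.2 → 5). Not NE.
(Std-B, Std-B): VendorX gets 3.8, best alternative 2.3; VendorY gets 4.9, best alternative 2.4. No profitable deviation — NE.
(Std-B, Std-C): VendorX can switch to Std-D (2.3 → 5.9). Not NE.
(Std-B, Std-D): VendorY can switch to Std-A (2.3 → 2.4). Not NE.
(Std-C, Std-A): VendorX gets 5, best alternative 1.2; VendorY gets 3.3, best alternative 2.7. No profitable deviation — NE.
(Std-C, Std-B): VendorX can switch to Std-B (2 → 3.8). Not NE.
(Std-C, Std-C): VendorX can switch to Std-B (0.8 → 2.3). Not NE.
(Std-C, Std-D): VendorX can switch to Std-B (0.3 → 5.1). Not NE.
(Std-D, Std-A): VendorX can switch to Std-B (0.9 → 1.2). Not NE.
(Std-D, Std-B): VendorX can switch to Std-B (2.3 → 3.8). Not NE.
(Std-D, Std-C): VendorX gets 5.9, best alternative 2.3; VendorY gets 6, best alternative 4.1. No profitable deviation — NE.
(Std-D, Std-D): VendorX can switch to Std-B (3.5 → 5.1). Not NE.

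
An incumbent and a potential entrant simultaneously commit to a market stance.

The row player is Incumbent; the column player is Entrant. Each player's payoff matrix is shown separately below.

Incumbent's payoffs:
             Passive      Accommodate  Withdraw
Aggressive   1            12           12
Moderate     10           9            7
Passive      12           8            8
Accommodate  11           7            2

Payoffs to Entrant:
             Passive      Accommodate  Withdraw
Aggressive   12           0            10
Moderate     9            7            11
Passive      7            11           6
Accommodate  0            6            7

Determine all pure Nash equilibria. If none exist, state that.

Incumbent against Passive: payoffs 1, 10, 12, 11 → best response Passive.
Incumbent against Accommodate: payoffs 12, 9, 8, 7 → best response Aggressive.
Incumbent against Withdraw: payoffs 12, 7, 8, 2 → best response Aggressive.
Entrant against Aggressive: payoffs 12, 0, 10 → best response Passive.
Entrant against Moderate: payoffs 9, 7, 11 → best response Withdraw.
Entrant against Passive: payoffs 7, 11, 6 → best response Accommodate.
Entrant against Accommodate: payoffs 0, 6, 7 → best response Withdraw.
No profile is a mutual best response for all players.

No pure-strategy Nash equilibrium.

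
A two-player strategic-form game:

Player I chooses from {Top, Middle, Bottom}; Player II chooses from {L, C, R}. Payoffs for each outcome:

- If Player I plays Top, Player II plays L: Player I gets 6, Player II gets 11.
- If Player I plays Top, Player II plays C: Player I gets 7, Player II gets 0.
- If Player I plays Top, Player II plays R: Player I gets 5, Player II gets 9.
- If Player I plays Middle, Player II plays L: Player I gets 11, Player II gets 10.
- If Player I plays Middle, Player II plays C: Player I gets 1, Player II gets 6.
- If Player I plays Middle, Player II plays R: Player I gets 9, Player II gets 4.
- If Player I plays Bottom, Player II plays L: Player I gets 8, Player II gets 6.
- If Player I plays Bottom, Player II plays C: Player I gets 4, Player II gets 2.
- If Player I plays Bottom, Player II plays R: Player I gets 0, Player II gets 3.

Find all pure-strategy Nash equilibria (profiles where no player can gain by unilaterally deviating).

For each player, find the best response to each opponent profile; mutual best responses are the pure NE.
Player I against L: payoffs 6, 11, 8 → best response Middle.
Player I against C: payoffs 7, 1, 4 → best response Top.
Player I against R: payoffs 5, 9, 0 → best response Middle.
Player II against Top: payoffs 11, 0, 9 → best response L.
Player II against Middle: payoffs 10, 6, 4 → best response L.
Player II against Bottom: payoffs 6, 2, 3 → best response L.
Mutual best responses: (Middle, L).

The unique pure-strategy Nash equilibrium is (Middle, L).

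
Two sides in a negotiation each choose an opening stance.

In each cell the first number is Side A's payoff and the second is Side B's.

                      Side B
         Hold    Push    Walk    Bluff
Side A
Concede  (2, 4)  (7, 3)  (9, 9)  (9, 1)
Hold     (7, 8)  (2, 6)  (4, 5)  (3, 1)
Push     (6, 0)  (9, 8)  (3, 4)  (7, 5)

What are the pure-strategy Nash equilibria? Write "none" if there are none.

Pure-strategy Nash equilibria: (Concede, Walk) and (Hold, Hold) and (Push, Push)

For each player, find the best response to each opponent profile; mutual best responses are the pure NE.
Side A against Hold: payoffs 2, 7, 6 → best response Hold.
Side A against Push: payoffs 7, 2, 9 → best response Push.
Side A against Walk: payoffs 9, 4, 3 → best response Concede.
Side A against Bluff: payoffs 9, 3, 7 → best response Concede.
Side B against Concede: payoffs 4, 3, 9, 1 → best response Walk.
Side B against Hold: payoffs 8, 6, 5, 1 → best response Hold.
Side B against Push: payoffs 0, 8, 4, 5 → best response Push.
Mutual best responses: (Concede, Walk); (Hold, Hold); (Push, Push).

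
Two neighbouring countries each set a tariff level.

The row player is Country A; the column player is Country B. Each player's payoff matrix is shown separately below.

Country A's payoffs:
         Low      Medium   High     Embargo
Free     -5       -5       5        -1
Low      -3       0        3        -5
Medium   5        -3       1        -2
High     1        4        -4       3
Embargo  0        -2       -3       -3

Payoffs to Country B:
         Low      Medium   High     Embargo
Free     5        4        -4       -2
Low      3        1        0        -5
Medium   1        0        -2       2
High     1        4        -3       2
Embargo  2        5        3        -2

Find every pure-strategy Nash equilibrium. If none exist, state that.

Mark each player's best response to every combination of opponents' strategies; a profile where every player is best-responding is a pure Nash equilibrium.
Country A against Low: payoffs -5, -3, 5, 1, 0 → best response Medium.
Country A against Medium: payoffs -5, 0, -3, 4, -2 → best response High.
Country A against High: payoffs 5, 3, 1, -4, -3 → best response Free.
Country A against Embargo: payoffs -1, -5, -2, 3, -3 → best response High.
Country B against Free: payoffs 5, 4, -4, -2 → best response Low.
Country B against Low: payoffs 3, 1, 0, -5 → best response Low.
Country B against Medium: payoffs 1, 0, -2, 2 → best response Embargo.
Country B against High: payoffs 1, 4, -3, 2 → best response Medium.
Country B against Embargo: payoffs 2, 5, 3, -2 → best response Medium.
Mutual best responses: (High, Medium).

(High, Medium)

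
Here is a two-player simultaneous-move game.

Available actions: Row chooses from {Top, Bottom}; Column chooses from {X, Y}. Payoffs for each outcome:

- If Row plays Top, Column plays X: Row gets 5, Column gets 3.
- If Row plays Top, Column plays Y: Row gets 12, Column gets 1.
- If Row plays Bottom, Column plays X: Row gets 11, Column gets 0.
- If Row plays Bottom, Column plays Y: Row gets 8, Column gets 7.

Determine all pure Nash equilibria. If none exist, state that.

For each player, find the best response to each opponent profile; mutual best responses are the pure NE.
Row against X: payoffs 5, 11 → best response Bottom.
Row against Y: payoffs 12, 8 → best response Top.
Column against Top: payoffs 3, 1 → best response X.
Column against Bottom: payoffs 0, 7 → best response Y.
No profile is a mutual best response for all players.

No pure-strategy Nash equilibrium.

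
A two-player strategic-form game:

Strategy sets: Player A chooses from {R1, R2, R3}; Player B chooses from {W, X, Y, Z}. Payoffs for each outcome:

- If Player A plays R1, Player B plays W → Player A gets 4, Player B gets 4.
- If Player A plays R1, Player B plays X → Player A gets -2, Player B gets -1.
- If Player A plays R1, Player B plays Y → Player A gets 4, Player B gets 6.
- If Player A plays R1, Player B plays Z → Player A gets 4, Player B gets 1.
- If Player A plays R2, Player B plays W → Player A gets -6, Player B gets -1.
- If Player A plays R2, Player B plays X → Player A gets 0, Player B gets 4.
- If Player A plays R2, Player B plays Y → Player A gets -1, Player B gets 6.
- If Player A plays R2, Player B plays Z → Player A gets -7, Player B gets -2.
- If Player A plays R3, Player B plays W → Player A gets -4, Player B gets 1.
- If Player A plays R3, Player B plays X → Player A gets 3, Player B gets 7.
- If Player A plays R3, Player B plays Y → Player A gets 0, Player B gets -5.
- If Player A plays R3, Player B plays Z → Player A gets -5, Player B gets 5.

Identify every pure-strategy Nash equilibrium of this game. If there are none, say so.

The pure Nash equilibria are (R1, Y), (R3, X).

For each strategy profile, look for a profitable unilateral deviation.
(R1, W): Player B can switch to Y (4 → 6). Not NE.
(R1, X): Player A can switch to R2 (-2 → 0). Not NE.
(R1, Y): Player A gets 4, best alternative 0; Player B gets 6, best alternative 4. No profitable deviation — NE.
(R1, Z): Player B can switch to W (1 → 4). Not NE.
(R2, W): Player A can switch to R1 (-6 → 4). Not NE.
(R2, X): Player A can switch to R3 (0 → 3). Not NE.
(R2, Y): Player A can switch to R1 (-1 → 4). Not NE.
(R2, Z): Player A can switch to R1 (-7 → 4). Not NE.
(R3, W): Player A can switch to R1 (-4 → 4). Not NE.
(R3, X): Player A gets 3, best alternative 0; Player B gets 7, best alternative 5. No profitable deviation — NE.
(The remaining 2 profiles each have a profitable deviation by the same check.)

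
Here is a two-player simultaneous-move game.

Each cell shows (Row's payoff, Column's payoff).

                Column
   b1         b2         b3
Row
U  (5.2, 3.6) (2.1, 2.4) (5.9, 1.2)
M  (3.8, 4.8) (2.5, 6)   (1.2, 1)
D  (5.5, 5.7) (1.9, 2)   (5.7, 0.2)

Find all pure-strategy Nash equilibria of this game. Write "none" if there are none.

Pure-strategy Nash equilibria: (M, b2); (D, b1)

Row against b1: payoffs 5.2, 3.8, 5.5 → best response D.
Row against b2: payoffs 2.1, 2.5, 1.9 → best response M.
Row against b3: payoffs 5.9, 1.2, 5.7 → best response U.
Column against U: payoffs 3.6, 2.4, 1.2 → best response b1.
Column against M: payoffs 4.8, 6, 1 → best response b2.
Column against D: payoffs 5.7, 2, 0.2 → best response b1.
Mutual best responses: (M, b2); (D, b1).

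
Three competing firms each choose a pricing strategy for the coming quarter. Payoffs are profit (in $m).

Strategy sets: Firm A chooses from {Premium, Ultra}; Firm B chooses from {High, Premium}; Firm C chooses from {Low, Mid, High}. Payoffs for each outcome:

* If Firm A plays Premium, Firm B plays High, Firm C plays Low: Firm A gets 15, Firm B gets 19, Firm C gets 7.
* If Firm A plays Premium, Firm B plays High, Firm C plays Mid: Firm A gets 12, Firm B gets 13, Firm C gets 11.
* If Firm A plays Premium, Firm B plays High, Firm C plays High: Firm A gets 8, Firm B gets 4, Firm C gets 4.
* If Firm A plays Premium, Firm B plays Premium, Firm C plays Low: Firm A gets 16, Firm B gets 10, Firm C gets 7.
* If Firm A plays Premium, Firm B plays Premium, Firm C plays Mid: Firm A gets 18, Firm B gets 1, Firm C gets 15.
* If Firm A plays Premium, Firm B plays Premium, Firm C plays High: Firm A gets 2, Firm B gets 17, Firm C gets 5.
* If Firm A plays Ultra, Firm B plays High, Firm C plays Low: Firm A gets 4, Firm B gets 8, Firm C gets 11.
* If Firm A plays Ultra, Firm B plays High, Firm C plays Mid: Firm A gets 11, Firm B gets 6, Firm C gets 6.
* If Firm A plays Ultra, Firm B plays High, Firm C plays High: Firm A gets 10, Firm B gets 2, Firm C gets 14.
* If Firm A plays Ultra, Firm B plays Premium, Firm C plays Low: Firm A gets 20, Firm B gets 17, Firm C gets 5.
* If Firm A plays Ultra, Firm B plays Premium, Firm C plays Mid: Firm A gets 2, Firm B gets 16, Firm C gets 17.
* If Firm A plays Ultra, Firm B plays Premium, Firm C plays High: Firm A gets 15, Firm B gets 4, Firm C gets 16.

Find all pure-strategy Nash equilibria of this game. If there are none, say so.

Firm A against (High, Low): payoffs 15, 4 → best response Premium.
Firm A against (High, Mid): payoffs 12, 11 → best response Premium.
Firm A against (High, High): payoffs 8, 10 → best response Ultra.
Firm A against (Premium, Low): payoffs 16, 20 → best response Ultra.
Firm A against (Premium, Mid): payoffs 18, 2 → best response Premium.
Firm A against (Premium, High): payoffs 2, 15 → best response Ultra.
Firm B against (Premium, Low): payoffs 19, 10 → best response High.
Firm B against (Premium, Mid): payoffs 13, 1 → best response High.
Firm B against (Premium, High): payoffs 4, 17 → best response Premium.
Firm B against (Ultra, Low): payoffs 8, 17 → best response Premium.
Firm B against (Ultra, Mid): payoffs 6, 16 → best response Premium.
Firm B against (Ultra, High): payoffs 2, 4 → best response Premium.
Firm C against (Premium, High): payoffs 7, 11, 4 → best response Mid.
Firm C against (Premium, Premium): payoffs 7, 15, 5 → best response Mid.
Firm C against (Ultra, High): payoffs 11, 6, 14 → best response High.
Firm C against (Ultra, Premium): payoffs 5, 17, 16 → best response Mid.
Mutual best responses: (Premium, High, Mid).

(Premium, High, Mid)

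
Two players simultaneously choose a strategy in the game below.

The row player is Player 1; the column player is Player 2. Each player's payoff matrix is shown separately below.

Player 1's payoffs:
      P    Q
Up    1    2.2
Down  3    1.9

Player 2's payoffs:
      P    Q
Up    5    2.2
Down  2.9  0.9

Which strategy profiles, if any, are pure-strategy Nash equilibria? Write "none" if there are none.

Pure NE: (Down, P)

(Up, P): Player 1 can switch to Down (1 → 3). Not NE.
(Up, Q): Player 2 can switch to P (2.2 → 5). Not NE.
(Down, P): Player 1 gets 3, best alternative 1; Player 2 gets 2.9, best alternative 0.9. No profitable deviation — NE.
(Down, Q): Player 1 can switch to Up (1.9 → 2.2). Not NE.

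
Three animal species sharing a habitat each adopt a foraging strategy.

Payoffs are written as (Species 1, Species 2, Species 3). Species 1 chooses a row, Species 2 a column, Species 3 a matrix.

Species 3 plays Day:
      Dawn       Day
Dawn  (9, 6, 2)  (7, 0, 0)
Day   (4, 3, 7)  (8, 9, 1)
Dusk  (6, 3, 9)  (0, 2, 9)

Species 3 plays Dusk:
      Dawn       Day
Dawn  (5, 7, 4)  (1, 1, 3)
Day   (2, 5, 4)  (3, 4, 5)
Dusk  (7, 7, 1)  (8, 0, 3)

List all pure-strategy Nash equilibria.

Species 1 against (Dawn, Day): payoffs 9, 4, 6 → best response Dawn.
Species 1 against (Dawn, Dusk): payoffs 5, 2, 7 → best response Dusk.
Species 1 against (Day, Day): payoffs 7, 8, 0 → best response Day.
Species 1 against (Day, Dusk): payoffs 1, 3, 8 → best response Dusk.
Species 2 against (Dawn, Day): payoffs 6, 0 → best response Dawn.
Species 2 against (Dawn, Dusk): payoffs 7, 1 → best response Dawn.
Species 2 against (Day, Day): payoffs 3, 9 → best response Day.
Species 2 against (Day, Dusk): payoffs 5, 4 → best response Dawn.
Species 2 against (Dusk, Day): payoffs 3, 2 → best response Dawn.
Species 2 against (Dusk, Dusk): payoffs 7, 0 → best response Dawn.
Species 3 against (Dawn, Dawn): payoffs 2, 4 → best response Dusk.
Species 3 against (Dawn, Day): payoffs 0, 3 → best response Dusk.
Species 3 against (Day, Dawn): payoffs 7, 4 → best response Day.
Species 3 against (Day, Day): payoffs 1, 5 → best response Dusk.
Species 3 against (Dusk, Dawn): payoffs 9, 1 → best response Day.
Species 3 against (Dusk, Day): payoffs 9, 3 → best response Day.
No profile is a mutual best response for all players.

none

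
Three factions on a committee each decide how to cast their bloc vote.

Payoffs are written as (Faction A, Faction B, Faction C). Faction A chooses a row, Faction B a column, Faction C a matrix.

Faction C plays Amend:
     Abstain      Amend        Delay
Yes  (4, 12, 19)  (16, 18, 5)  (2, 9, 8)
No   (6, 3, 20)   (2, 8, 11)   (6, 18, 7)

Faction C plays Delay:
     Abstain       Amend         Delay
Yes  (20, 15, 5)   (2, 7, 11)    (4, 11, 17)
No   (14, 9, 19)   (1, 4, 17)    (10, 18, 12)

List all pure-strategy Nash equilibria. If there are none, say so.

Faction A against (Abstain, Amend): payoffs 4, 6 → best response No.
Faction A against (Abstain, Delay): payoffs 20, 14 → best response Yes.
Faction A against (Amend, Amend): payoffs 16, 2 → best response Yes.
Faction A against (Amend, Delay): payoffs 2, 1 → best response Yes.
Faction A against (Delay, Amend): payoffs 2, 6 → best response No.
Faction A against (Delay, Delay): payoffs 4, 10 → best response No.
Faction B against (Yes, Amend): payoffs 12, 18, 9 → best response Amend.
Faction B against (Yes, Delay): payoffs 15, 7, 11 → best response Abstain.
Faction B against (No, Amend): payoffs 3, 8, 18 → best response Delay.
Faction B against (No, Delay): payoffs 9, 4, 18 → best response Delay.
Faction C against (Yes, Abstain): payoffs 19, 5 → best response Amend.
Faction C against (Yes, Amend): payoffs 5, 11 → best response Delay.
Faction C against (Yes, Delay): payoffs 8, 17 → best response Delay.
Faction C against (No, Abstain): payoffs 20, 19 → best response Amend.
Faction C against (No, Amend): payoffs 11, 17 → best response Delay.
Faction C against (No, Delay): payoffs 7, 12 → best response Delay.
Mutual best responses: (No, Delay, Delay).

Pure NE: (No, Delay, Delay)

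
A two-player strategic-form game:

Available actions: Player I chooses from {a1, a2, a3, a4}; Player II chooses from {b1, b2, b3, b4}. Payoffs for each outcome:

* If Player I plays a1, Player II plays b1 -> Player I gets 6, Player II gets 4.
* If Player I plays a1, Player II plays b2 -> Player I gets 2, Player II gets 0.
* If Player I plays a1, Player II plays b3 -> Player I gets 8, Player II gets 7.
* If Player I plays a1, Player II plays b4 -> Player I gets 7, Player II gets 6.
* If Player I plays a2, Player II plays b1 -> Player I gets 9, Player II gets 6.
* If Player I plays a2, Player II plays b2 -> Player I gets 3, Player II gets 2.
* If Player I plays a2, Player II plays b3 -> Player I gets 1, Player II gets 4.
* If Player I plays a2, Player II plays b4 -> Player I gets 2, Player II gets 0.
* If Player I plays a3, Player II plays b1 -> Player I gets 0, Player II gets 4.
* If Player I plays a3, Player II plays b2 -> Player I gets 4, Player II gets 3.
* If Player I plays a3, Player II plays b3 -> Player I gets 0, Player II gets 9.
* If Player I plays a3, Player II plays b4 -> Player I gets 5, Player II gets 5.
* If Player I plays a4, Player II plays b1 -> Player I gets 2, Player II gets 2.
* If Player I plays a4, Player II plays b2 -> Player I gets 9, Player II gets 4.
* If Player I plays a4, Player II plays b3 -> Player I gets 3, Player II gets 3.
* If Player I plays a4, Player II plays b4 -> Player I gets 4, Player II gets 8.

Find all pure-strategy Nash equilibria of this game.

(a1, b1): Player I can switch to a2 (6 → 9). Not NE.
(a1, b2): Player I can switch to a2 (2 → 3). Not NE.
(a1, b3): Player I gets 8, best alternative 3; Player II gets 7, best alternative 6. No profitable deviation — NE.
(a1, b4): Player II can switch to b3 (6 → 7). Not NE.
(a2, b1): Player I gets 9, best alternative 6; Player II gets 6, best alternative 4. No profitable deviation — NE.
(a2, b2): Player I can switch to a3 (3 → 4). Not NE.
(a2, b3): Player I can switch to a1 (1 → 8). Not NE.
(a2, b4): Player I can switch to a1 (2 → 7). Not NE.
(a3, b1): Player I can switch to a1 (0 → 6). Not NE.
(a3, b2): Player I can switch to a4 (4 → 9). Not NE.
(a3, b3): Player I can switch to a1 (0 → 8). Not NE.
(a3, b4): Player I can switch to a1 (5 → 7). Not NE.
(a4, b1): Player I can switch to a1 (2 → 6). Not NE.
(a4, b2): Player II can switch to b4 (4 → 8). Not NE.
(The remaining 2 profiles each have a profitable deviation by the same check.)

(a1, b3); (a2, b1)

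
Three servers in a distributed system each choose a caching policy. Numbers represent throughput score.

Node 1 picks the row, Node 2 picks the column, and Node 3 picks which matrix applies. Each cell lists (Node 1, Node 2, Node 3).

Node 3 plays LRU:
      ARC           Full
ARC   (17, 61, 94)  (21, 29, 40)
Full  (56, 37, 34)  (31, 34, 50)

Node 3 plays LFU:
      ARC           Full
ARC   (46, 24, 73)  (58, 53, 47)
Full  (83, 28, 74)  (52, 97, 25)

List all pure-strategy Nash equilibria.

Pure NE: (ARC, Full, LFU)

(ARC, ARC, LRU): Node 1 can switch to Full (17 → 56). Not NE.
(ARC, ARC, LFU): Node 1 can switch to Full (46 → 83). Not NE.
(ARC, Full, LRU): Node 1 can switch to Full (21 → 31). Not NE.
(ARC, Full, LFU): Node 1 gets 58, best alternative 52; Node 2 gets 53, best alternative 24; Node 3 gets 47, best alternative 40. No profitable deviation — NE.
(Full, ARC, LRU): Node 3 can switch to LFU (34 → 74). Not NE.
(Full, ARC, LFU): Node 2 can switch to Full (28 → 97). Not NE.
(Full, Full, LRU): Node 2 can switch to ARC (34 → 37). Not NE.
(Full, Full, LFU): Node 1 can switch to ARC (52 → 58). Not NE.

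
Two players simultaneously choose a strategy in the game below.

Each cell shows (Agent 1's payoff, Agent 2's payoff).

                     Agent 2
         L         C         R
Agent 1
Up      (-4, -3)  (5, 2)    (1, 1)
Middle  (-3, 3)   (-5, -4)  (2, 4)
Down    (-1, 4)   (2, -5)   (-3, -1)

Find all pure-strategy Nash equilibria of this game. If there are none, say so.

The pure Nash equilibria are (Up, C); (Middle, R); (Down, L).

Agent 1 against L: payoffs -4, -3, -1 → best response Down.
Agent 1 against C: payoffs 5, -5, 2 → best response Up.
Agent 1 against R: payoffs 1, 2, -3 → best response Middle.
Agent 2 against Up: payoffs -3, 2, 1 → best response C.
Agent 2 against Middle: payoffs 3, -4, 4 → best response R.
Agent 2 against Down: payoffs 4, -5, -1 → best response L.
Mutual best responses: (Up, C); (Middle, R); (Down, L).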